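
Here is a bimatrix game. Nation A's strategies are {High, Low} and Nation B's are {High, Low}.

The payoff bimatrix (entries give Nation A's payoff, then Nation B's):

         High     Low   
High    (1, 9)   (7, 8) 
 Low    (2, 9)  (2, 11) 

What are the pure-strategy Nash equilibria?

none

(High, High): Nation A prefers Low (2 > 1) — not an equilibrium.
(High, Low): Nation B prefers High (9 > 8) — not an equilibrium.
(Low, High): Nation B prefers Low (11 > 9) — not an equilibrium.
(Low, Low): Nation A prefers High (7 > 2) — not an equilibrium.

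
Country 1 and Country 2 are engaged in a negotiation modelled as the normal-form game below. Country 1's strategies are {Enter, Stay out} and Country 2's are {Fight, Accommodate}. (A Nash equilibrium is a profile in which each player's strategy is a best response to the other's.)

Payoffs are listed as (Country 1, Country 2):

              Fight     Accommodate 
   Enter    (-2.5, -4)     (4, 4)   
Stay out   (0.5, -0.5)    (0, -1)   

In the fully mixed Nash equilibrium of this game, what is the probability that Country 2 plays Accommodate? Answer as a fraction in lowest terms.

Let c be the probability that Country 2 plays Fight. In a completely mixed equilibrium, Country 1 must be indifferent between Enter and Stay out.
Country 1's expected payoff from Enter is −2.5c + 4(1−c); from Stay out it is 0.5c.
Setting these equal: −6.5c + 4 = 0.5c, so c = 4/7.
Therefore Country 2 plays Accommodate with probability 1 − 4/7 = 3/7.

3/7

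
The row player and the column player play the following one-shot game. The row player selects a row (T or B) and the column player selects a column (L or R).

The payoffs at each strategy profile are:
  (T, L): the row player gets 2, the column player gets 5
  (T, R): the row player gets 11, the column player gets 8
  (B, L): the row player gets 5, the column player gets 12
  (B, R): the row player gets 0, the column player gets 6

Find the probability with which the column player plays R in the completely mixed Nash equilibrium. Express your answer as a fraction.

3/14

Let c be the probability that the column player plays L. In a completely mixed equilibrium, the row player must be indifferent between T and B.
The row player's expected payoff from T is 2c + 11(1−c); from B it is 5c.
Setting these equal: −9c + 11 = 5c, so c = 11/14.
Therefore the column player plays R with probability 1 − 11/14 = 3/14.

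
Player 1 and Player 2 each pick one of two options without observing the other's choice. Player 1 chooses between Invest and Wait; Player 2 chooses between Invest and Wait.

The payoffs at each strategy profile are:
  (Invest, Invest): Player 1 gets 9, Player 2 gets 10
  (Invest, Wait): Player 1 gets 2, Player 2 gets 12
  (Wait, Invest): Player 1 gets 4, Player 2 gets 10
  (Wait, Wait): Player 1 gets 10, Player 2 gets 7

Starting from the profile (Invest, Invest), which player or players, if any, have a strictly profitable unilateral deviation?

Player 2

Player 1 at (Invest, Invest) earns 9; deviating to Wait yields 4 — not better.
Player 2 earns 10; deviating to Wait yields 12 — a strict improvement.
Only Player 2 has a strictly profitable deviation.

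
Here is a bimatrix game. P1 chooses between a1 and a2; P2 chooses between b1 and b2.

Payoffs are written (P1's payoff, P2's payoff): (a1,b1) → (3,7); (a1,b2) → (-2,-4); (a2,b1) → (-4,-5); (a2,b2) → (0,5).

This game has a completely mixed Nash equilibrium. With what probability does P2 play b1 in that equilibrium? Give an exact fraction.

2/9

Let q be the probability that P2 plays b1. In a completely mixed equilibrium, P1 must be indifferent between a1 and a2.
P1's expected payoff from a1 is 3q − 2(1−q); from a2 it is −4q.
Setting these equal: 5q − 2 = −4q, so q = 2/9.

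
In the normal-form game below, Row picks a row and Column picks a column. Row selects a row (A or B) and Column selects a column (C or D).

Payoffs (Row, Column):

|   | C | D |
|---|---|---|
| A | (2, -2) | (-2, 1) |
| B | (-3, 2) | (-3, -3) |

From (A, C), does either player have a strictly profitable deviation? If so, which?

Row at (A, C) earns 2; deviating to B yields -3 — not better.
Column earns -2; deviating to D yields 1 — a strict improvement.
Only Column has a strictly profitable deviation.

Column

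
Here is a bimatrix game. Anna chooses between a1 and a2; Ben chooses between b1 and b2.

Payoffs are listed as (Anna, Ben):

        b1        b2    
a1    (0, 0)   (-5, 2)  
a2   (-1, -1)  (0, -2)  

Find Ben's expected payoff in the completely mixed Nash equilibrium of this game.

First find x, the probability Anna plays a1, from Ben's indifference between b1 and b2: −(1−x) = 2x − 2(1−x), giving x = 1/3.
Since Ben is indifferent in equilibrium, Ben's expected payoff equals the payoff from either column against (1/3, 2/3). Using b1: −(2/3) = -2/3.

-2/3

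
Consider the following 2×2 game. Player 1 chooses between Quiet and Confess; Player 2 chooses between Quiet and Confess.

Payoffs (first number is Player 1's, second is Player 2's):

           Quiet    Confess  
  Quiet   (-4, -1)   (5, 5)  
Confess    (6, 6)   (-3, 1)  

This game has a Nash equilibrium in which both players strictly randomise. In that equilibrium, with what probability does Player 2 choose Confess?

Let c be the probability that Player 2 plays Quiet. In a completely mixed equilibrium, Player 1 must be indifferent between Quiet and Confess.
Player 1's expected payoff from Quiet is −4c + 5(1−c); from Confess it is 6c − 3(1−c).
Setting these equal: −9c + 5 = 9c − 3, so c = 4/9.
Therefore Player 2 plays Confess with probability 1 − 4/9 = 5/9.

5/9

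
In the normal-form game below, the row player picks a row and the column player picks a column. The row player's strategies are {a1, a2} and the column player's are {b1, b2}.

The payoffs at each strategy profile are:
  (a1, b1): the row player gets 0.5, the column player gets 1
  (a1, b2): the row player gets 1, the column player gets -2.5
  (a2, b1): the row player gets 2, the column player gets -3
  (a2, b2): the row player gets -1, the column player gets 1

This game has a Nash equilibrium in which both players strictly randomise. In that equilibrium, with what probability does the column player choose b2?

3/7

Let y be the probability that the column player plays b1. In a completely mixed equilibrium, the row player must be indifferent between a1 and a2.
The row player's expected payoff from a1 is 0.5y + (1−y); from a2 it is 2y − (1−y).
Setting these equal: −0.5y + 1 = 3y − 1, so y = 4/7.
Therefore the column player plays b2 with probability 1 − 4/7 = 3/7.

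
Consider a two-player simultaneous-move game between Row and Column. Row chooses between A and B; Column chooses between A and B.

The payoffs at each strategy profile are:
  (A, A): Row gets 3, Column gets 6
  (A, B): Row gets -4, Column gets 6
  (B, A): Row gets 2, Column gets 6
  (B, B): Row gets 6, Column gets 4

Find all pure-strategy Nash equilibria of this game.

(A, A): Row gets 3 ≥ 2 from B, and Column gets 6 ≥ 6 from B — Nash equilibrium.
(A, B): Row prefers B (6 > -4) — not an equilibrium.
(B, A): Row prefers A (3 > 2) — not an equilibrium.
(B, B): Column prefers A (6 > 4) — not an equilibrium.

(A, A)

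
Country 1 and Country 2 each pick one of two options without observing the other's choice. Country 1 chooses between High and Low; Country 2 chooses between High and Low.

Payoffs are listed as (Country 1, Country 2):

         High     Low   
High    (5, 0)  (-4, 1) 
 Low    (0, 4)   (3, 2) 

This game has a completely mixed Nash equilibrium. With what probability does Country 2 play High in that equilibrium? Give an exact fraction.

7/12

Let y be the probability that Country 2 plays High. In a completely mixed equilibrium, Country 1 must be indifferent between High and Low.
Country 1's expected payoff from High is 5y − 4(1−y); from Low it is 3(1−y).
Setting these equal: 9y − 4 = −3y + 3, so y = 7/12.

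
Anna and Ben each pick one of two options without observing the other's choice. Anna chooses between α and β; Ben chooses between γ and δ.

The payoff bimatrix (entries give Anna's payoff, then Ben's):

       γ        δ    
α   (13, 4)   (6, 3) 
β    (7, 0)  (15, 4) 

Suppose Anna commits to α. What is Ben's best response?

γ

Against α, Ben earns 4 from γ and 3 from δ.
So γ is the best response.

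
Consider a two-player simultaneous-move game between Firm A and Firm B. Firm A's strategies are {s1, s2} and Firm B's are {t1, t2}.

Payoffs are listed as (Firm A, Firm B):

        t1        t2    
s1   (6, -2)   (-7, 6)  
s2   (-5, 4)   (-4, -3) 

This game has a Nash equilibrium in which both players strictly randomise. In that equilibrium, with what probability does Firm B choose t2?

Let y be the probability that Firm B plays t1. In a completely mixed equilibrium, Firm A must be indifferent between s1 and s2.
Firm A's expected payoff from s1 is 6y − 7(1−y); from s2 it is −5y − 4(1−y).
Setting these equal: 13y − 7 = −y − 4, so y = 3/14.
Therefore Firm B plays t2 with probability 1 − 3/14 = 11/14.

11/14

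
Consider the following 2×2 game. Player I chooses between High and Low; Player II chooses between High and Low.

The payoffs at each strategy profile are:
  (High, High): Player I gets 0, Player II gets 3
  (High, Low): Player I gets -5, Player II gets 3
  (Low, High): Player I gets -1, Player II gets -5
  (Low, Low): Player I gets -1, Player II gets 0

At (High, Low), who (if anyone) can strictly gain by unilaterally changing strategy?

Player I at (High, Low) earns -5; deviating to Low yields -1 — a strict improvement.
Player II earns 3; deviating to High yields 3 — not better.
Only Player I has a strictly profitable deviation.

Player I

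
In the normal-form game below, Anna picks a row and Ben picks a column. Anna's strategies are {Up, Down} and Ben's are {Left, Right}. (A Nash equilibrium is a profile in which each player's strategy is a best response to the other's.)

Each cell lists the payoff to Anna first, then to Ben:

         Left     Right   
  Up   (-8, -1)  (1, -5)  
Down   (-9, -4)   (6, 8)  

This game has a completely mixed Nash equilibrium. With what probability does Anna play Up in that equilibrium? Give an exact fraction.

Let p be the probability that Anna plays Up. In a completely mixed equilibrium, Ben must be indifferent between Left and Right.
Ben's expected payoff from Left is −p − 4(1−p); from Right it is −5p + 8(1−p).
Setting these equal: 3p − 4 = −13p + 8, so p = 3/4.

3/4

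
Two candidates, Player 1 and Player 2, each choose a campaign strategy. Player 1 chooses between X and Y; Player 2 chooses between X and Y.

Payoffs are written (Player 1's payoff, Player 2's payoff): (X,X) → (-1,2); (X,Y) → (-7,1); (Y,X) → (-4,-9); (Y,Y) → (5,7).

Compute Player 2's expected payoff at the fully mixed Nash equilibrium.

23/17

First find x, the probability Player 1 plays X, from Player 2's indifference between X and Y: 2x − 9(1−x) = x + 7(1−x), giving x = 16/17.
Since Player 2 is indifferent in equilibrium, Player 2's expected payoff equals the payoff from either column against (16/17, 1/17). Using X: 2(16/17) − 9(1/17) = 23/17.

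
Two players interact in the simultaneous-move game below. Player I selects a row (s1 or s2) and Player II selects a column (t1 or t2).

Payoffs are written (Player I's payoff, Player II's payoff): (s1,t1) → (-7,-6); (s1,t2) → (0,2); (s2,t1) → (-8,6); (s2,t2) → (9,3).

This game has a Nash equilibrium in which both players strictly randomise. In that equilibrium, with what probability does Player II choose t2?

1/10

Let y be the probability that Player II plays t1. In a completely mixed equilibrium, Player I must be indifferent between s1 and s2.
Player I's expected payoff from s1 is −7y; from s2 it is −8y + 9(1−y).
Setting these equal: −7y = −17y + 9, so y = 9/10.
Therefore Player II plays t2 with probability 1 − 9/10 = 1/10.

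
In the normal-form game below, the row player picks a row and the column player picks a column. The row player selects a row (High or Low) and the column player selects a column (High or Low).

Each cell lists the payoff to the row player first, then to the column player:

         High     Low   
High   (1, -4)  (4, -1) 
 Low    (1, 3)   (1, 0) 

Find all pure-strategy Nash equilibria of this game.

(High, High): the column player prefers Low (-1 > -4) — not an equilibrium.
(High, Low): the row player gets 4 ≥ 1 from Low, and the column player gets -1 ≥ -4 from High — Nash equilibrium.
(Low, High): the row player gets 1 ≥ 1 from High, and the column player gets 3 ≥ 0 from Low — Nash equilibrium.
(Low, Low): the row player prefers High (4 > 1); the column player prefers High (3 > 0) — not an equilibrium.

(High, Low) and (Low, High)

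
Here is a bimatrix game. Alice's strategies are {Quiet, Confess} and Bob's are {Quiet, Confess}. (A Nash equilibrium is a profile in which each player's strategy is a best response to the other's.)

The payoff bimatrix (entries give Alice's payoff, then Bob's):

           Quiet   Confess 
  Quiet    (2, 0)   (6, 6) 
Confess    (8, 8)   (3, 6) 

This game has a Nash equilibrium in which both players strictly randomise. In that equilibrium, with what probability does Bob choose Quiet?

1/3

Let c be the probability that Bob plays Quiet. In a completely mixed equilibrium, Alice must be indifferent between Quiet and Confess.
Alice's expected payoff from Quiet is 2c + 6(1−c); from Confess it is 8c + 3(1−c).
Setting these equal: −4c + 6 = 5c + 3, so c = 1/3.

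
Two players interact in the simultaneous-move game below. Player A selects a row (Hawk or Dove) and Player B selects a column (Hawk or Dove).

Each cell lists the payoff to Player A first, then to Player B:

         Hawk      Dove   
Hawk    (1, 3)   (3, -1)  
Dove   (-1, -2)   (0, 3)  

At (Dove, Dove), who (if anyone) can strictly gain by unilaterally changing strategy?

Player A

Player A at (Dove, Dove) earns 0; deviating to Hawk yields 3 — a strict improvement.
Player B earns 3; deviating to Hawk yields -2 — not better.
Only Player A has a strictly profitable deviation.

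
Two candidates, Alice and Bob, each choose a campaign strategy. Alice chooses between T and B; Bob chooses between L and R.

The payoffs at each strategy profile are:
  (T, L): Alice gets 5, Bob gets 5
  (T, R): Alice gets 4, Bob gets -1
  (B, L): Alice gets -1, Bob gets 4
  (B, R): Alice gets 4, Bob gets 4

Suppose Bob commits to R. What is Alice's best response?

either — both T and B are best responses

Against R, Alice earns 4 from T and 4 from B.
So either strategy is a best response.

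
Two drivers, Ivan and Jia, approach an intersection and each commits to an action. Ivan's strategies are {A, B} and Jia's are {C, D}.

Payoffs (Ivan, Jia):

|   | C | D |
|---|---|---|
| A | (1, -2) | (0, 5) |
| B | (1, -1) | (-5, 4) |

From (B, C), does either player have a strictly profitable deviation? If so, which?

Ivan at (B, C) earns 1; deviating to A yields 1 — not better.
Jia earns -1; deviating to D yields 4 — a strict improvement.
Only Jia has a strictly profitable deviation.

Jia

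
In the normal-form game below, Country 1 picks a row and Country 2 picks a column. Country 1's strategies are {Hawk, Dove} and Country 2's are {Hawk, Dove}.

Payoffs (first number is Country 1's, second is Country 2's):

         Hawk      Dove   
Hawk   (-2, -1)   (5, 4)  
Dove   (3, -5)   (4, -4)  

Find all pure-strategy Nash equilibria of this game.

(Hawk, Hawk): Country 1 prefers Dove (3 > -2); Country 2 prefers Dove (4 > -1) — not an equilibrium.
(Hawk, Dove): Country 1 gets 5 ≥ 4 from Dove, and Country 2 gets 4 ≥ -1 from Hawk — Nash equilibrium.
(Dove, Hawk): Country 2 prefers Dove (-4 > -5) — not an equilibrium.
(Dove, Dove): Country 1 prefers Hawk (5 > 4) — not an equilibrium.

(Hawk, Dove)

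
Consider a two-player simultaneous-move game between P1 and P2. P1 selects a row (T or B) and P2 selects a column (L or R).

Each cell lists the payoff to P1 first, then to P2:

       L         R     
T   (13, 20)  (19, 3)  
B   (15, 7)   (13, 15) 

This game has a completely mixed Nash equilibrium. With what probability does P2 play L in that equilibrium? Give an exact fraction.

Let c be the probability that P2 plays L. In a completely mixed equilibrium, P1 must be indifferent between T and B.
P1's expected payoff from T is 13c + 19(1−c); from B it is 15c + 13(1−c).
Setting these equal: −6c + 19 = 2c + 13, so c = 3/4.

3/4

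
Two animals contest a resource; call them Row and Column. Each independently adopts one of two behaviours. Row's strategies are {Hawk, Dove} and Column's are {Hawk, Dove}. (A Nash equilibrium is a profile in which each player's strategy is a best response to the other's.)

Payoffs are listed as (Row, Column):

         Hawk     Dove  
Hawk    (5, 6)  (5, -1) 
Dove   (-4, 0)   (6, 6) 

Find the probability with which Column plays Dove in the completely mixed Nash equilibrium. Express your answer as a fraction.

Let q be the probability that Column plays Hawk. In a completely mixed equilibrium, Row must be indifferent between Hawk and Dove.
Row's expected payoff from Hawk is 5q + 5(1−q); from Dove it is −4q + 6(1−q).
Setting these equal: 5 = −10q + 6, so q = 1/10.
Therefore Column plays Dove with probability 1 − 1/10 = 9/10.

9/10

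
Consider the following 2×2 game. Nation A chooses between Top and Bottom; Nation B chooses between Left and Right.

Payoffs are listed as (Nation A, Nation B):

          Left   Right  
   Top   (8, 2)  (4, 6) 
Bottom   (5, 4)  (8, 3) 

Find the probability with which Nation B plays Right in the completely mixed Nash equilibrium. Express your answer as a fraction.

Let c be the probability that Nation B plays Left. In a completely mixed equilibrium, Nation A must be indifferent between Top and Bottom.
Nation A's expected payoff from Top is 8c + 4(1−c); from Bottom it is 5c + 8(1−c).
Setting these equal: 4c + 4 = −3c + 8, so c = 4/7.
Therefore Nation B plays Right with probability 1 − 4/7 = 3/7.

3/7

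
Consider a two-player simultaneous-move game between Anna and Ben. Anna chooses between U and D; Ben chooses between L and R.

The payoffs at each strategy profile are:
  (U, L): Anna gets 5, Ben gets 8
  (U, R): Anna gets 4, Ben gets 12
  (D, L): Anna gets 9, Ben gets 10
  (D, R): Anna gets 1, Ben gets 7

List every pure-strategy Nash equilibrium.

(U, L): Anna prefers D (9 > 5); Ben prefers R (12 > 8) — not an equilibrium.
(U, R): Anna gets 4 ≥ 1 from D, and Ben gets 12 ≥ 8 from L — Nash equilibrium.
(D, L): Anna gets 9 ≥ 5 from U, and Ben gets 10 ≥ 7 from R — Nash equilibrium.
(D, R): Anna prefers U (4 > 1); Ben prefers L (10 > 7) — not an equilibrium.

(U, R) and (D, L)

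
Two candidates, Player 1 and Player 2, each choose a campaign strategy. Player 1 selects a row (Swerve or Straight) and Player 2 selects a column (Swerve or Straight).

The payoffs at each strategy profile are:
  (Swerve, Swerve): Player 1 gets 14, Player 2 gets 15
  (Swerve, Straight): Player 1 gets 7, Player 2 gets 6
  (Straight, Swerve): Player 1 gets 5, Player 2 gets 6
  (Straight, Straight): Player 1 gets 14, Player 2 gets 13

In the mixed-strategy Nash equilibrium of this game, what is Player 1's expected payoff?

First find y, the probability Player 2 plays Swerve, from Player 1's indifference between Swerve and Straight: 14y + 7(1−y) = 5y + 14(1−y), giving y = 7/16.
Since Player 1 is indifferent in equilibrium, Player 1's expected payoff equals the payoff from either row against (7/16, 9/16). Using Swerve: 14(7/16) + 7(9/16) = 161/16.

161/16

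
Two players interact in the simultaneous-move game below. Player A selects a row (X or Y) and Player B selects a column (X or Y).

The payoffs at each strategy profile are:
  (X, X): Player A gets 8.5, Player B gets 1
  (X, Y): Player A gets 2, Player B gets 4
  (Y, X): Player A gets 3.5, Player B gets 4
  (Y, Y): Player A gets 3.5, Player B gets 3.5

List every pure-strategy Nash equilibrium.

none

(X, X): Player B prefers Y (4 > 1) — not an equilibrium.
(X, Y): Player A prefers Y (3.5 > 2) — not an equilibrium.
(Y, X): Player A prefers X (8.5 > 3.5) — not an equilibrium.
(Y, Y): Player B prefers X (4 > 3.5) — not an equilibrium.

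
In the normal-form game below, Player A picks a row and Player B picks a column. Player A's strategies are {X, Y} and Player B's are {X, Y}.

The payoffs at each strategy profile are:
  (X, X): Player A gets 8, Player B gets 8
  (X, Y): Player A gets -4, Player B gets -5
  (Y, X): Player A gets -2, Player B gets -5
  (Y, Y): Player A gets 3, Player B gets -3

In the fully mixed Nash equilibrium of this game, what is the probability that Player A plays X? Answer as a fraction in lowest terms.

Let r be the probability that Player A plays X. In a completely mixed equilibrium, Player B must be indifferent between X and Y.
Player B's expected payoff from X is 8r − 5(1−r); from Y it is −5r − 3(1−r).
Setting these equal: 13r − 5 = −2r − 3, so r = 2/15.

2/15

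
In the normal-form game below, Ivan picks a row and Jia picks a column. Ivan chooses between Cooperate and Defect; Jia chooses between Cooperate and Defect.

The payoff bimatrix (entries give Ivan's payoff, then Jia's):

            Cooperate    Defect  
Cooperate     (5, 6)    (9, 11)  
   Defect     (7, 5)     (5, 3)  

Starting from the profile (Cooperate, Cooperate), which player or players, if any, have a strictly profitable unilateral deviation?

Both

Ivan at (Cooperate, Cooperate) earns 5; deviating to Defect yields 7 — a strict improvement.
Jia earns 6; deviating to Defect yields 11 — a strict improvement.
Both Ivan and Jia have strictly profitable deviations.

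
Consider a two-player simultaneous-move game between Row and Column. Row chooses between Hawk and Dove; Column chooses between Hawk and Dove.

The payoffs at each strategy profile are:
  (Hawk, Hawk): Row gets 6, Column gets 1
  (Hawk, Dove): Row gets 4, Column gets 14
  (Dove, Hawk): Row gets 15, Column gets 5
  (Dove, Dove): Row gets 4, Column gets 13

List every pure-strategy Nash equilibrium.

(Hawk, Dove) and (Dove, Dove)

(Hawk, Hawk): Row prefers Dove (15 > 6); Column prefers Dove (14 > 1) — not an equilibrium.
(Hawk, Dove): Row gets 4 ≥ 4 from Dove, and Column gets 14 ≥ 1 from Hawk — Nash equilibrium.
(Dove, Hawk): Column prefers Dove (13 > 5) — not an equilibrium.
(Dove, Dove): Row gets 4 ≥ 4 from Hawk, and Column gets 13 ≥ 5 from Hawk — Nash equilibrium.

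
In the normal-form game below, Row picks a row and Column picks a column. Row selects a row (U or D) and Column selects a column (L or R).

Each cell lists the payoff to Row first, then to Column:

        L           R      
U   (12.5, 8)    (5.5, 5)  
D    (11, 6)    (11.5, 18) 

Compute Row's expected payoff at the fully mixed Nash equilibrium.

First find q, the probability Column plays L, from Row's indifference between U and D: 12.5q + 5.5(1−q) = 11q + 11.5(1−q), giving q = 4/5.
Since Row is indifferent in equilibrium, Row's expected payoff equals the payoff from either row against (4/5, 1/5). Using U: 12.5(4/5) + 5.5(1/5) = 111/10.

111/10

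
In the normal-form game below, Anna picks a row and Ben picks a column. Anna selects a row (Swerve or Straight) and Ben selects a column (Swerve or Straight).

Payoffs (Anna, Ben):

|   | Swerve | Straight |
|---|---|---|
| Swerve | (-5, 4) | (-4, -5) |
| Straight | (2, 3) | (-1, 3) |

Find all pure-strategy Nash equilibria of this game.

(Swerve, Swerve): Anna prefers Straight (2 > -5) — not an equilibrium.
(Swerve, Straight): Anna prefers Straight (-1 > -4); Ben prefers Swerve (4 > -5) — not an equilibrium.
(Straight, Swerve): Anna gets 2 ≥ -5 from Swerve, and Ben gets 3 ≥ 3 from Straight — Nash equilibrium.
(Straight, Straight): Anna gets -1 ≥ -4 from Swerve, and Ben gets 3 ≥ 3 from Swerve — Nash equilibrium.

(Straight, Swerve) and (Straight, Straight)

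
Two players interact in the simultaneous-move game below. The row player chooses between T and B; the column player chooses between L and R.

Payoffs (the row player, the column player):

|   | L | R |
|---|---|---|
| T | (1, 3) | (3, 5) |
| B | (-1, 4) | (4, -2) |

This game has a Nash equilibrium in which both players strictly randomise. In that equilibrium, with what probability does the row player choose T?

Let p be the probability that the row player plays T. In a completely mixed equilibrium, the column player must be indifferent between L and R.
The column player's expected payoff from L is 3p + 4(1−p); from R it is 5p − 2(1−p).
Setting these equal: −p + 4 = 7p − 2, so p = 3/4.

3/4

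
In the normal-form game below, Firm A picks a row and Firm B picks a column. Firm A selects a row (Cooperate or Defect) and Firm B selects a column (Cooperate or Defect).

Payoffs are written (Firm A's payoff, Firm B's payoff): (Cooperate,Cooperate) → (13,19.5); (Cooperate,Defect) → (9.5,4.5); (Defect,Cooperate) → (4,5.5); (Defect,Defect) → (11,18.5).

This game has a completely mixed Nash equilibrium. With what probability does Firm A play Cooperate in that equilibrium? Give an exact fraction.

13/28

Let r be the probability that Firm A plays Cooperate. In a completely mixed equilibrium, Firm B must be indifferent between Cooperate and Defect.
Firm B's expected payoff from Cooperate is 19.5r + 5.5(1−r); from Defect it is 4.5r + 18.5(1−r).
Setting these equal: 14r + 5.5 = −14r + 18.5, so r = 13/28.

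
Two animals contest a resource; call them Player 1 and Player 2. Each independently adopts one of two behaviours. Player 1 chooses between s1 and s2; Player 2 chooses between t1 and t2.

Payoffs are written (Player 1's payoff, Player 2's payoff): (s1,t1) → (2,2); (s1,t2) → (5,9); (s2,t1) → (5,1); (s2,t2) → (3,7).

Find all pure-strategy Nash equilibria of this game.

(s1, t2)

(s1, t1): Player 1 prefers s2 (5 > 2); Player 2 prefers t2 (9 > 2) — not an equilibrium.
(s1, t2): Player 1 gets 5 ≥ 3 from s2, and Player 2 gets 9 ≥ 2 from t1 — Nash equilibrium.
(s2, t1): Player 2 prefers t2 (7 > 1) — not an equilibrium.
(s2, t2): Player 1 prefers s1 (5 > 3) — not an equilibrium.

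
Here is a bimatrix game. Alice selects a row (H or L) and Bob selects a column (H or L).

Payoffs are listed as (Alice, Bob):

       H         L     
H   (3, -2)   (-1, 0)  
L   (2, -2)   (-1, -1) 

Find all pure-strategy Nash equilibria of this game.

(H, H): Bob prefers L (0 > -2) — not an equilibrium.
(H, L): Alice gets -1 ≥ -1 from L, and Bob gets 0 ≥ -2 from H — Nash equilibrium.
(L, H): Alice prefers H (3 > 2); Bob prefers L (-1 > -2) — not an equilibrium.
(L, L): Alice gets -1 ≥ -1 from H, and Bob gets -1 ≥ -2 from H — Nash equilibrium.

(H, L) and (L, L)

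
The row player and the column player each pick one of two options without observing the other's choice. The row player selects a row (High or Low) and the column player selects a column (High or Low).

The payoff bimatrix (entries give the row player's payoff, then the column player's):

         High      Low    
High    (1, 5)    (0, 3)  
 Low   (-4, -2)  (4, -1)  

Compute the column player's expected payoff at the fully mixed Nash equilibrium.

1/3

First find x, the probability the row player plays High, from the column player's indifference between High and Low: 5x − 2(1−x) = 3x − (1−x), giving x = 1/3.
Since the column player is indifferent in equilibrium, the column player's expected payoff equals the payoff from either column against (1/3, 2/3). Using High: 5(1/3) − 2(2/3) = 1/3.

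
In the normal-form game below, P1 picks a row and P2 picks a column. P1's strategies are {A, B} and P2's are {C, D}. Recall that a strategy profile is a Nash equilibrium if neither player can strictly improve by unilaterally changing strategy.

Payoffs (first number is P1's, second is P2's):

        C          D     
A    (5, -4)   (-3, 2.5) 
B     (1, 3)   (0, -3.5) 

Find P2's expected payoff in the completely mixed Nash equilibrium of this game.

First find p, the probability P1 plays A, from P2's indifference between C and D: −4p + 3(1−p) = 2.5p − 3.5(1−p), giving p = 1/2.
Since P2 is indifferent in equilibrium, P2's expected payoff equals the payoff from either column against (1/2, 1/2). Using C: −4(1/2) + 3(1/2) = -1/2.

-1/2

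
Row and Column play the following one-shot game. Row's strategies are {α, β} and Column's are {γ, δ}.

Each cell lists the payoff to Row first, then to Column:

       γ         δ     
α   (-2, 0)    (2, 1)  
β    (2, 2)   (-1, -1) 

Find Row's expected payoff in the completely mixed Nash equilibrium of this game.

2/7

First find q, the probability Column plays γ, from Row's indifference between α and β: −2q + 2(1−q) = 2q − (1−q), giving q = 3/7.
Since Row is indifferent in equilibrium, Row's expected payoff equals the payoff from either row against (3/7, 4/7). Using α: −2(3/7) + 2(4/7) = 2/7.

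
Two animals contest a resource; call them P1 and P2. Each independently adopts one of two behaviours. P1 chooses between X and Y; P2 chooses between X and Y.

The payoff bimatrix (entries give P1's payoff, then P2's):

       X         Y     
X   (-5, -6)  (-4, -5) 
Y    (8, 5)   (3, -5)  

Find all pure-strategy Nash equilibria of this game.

(X, X): P1 prefers Y (8 > -5); P2 prefers Y (-5 > -6) — not an equilibrium.
(X, Y): P1 prefers Y (3 > -4) — not an equilibrium.
(Y, X): P1 gets 8 ≥ -5 from X, and P2 gets 5 ≥ -5 from Y — Nash equilibrium.
(Y, Y): P2 prefers X (5 > -5) — not an equilibrium.

(Y, X)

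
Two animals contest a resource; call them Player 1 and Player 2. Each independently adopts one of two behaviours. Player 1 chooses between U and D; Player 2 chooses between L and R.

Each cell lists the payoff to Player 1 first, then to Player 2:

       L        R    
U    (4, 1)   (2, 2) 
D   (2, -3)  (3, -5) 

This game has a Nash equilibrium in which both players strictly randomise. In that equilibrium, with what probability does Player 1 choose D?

1/3

Let x be the probability that Player 1 plays U. In a completely mixed equilibrium, Player 2 must be indifferent between L and R.
Player 2's expected payoff from L is x − 3(1−x); from R it is 2x − 5(1−x).
Setting these equal: 4x − 3 = 7x − 5, so x = 2/3.
Therefore Player 1 plays D with probability 1 − 2/3 = 1/3.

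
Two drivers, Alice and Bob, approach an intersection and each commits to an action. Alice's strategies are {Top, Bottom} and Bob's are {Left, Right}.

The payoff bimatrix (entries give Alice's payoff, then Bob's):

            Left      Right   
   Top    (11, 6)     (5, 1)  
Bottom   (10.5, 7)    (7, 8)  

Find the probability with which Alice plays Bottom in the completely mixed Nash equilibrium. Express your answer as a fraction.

5/6

Let p be the probability that Alice plays Top. In a completely mixed equilibrium, Bob must be indifferent between Left and Right.
Bob's expected payoff from Left is 6p + 7(1−p); from Right it is p + 8(1−p).
Setting these equal: −p + 7 = −7p + 8, so p = 1/6.
Therefore Alice plays Bottom with probability 1 − 1/6 = 5/6.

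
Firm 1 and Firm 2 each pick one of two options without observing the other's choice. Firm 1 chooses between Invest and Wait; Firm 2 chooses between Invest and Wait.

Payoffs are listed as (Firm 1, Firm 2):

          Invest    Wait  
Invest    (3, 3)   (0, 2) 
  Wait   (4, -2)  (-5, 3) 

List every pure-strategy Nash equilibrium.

(Invest, Invest): Firm 1 prefers Wait (4 > 3) — not an equilibrium.
(Invest, Wait): Firm 2 prefers Invest (3 > 2) — not an equilibrium.
(Wait, Invest): Firm 2 prefers Wait (3 > -2) — not an equilibrium.
(Wait, Wait): Firm 1 prefers Invest (0 > -5) — not an equilibrium.

none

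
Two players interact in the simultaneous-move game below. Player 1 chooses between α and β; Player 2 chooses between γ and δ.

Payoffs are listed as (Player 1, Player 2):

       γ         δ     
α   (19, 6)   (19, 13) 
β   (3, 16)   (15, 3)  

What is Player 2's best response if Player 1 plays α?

δ

Against α, Player 2 earns 6 from γ and 13 from δ.
So δ is the best response.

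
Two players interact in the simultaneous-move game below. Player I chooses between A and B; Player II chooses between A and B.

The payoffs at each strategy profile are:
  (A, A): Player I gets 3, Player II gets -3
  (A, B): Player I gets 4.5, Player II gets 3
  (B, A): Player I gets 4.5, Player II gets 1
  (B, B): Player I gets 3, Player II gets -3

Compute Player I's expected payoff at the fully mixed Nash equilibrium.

15/4

First find q, the probability Player II plays A, from Player I's indifference between A and B: 3q + 4.5(1−q) = 4.5q + 3(1−q), giving q = 1/2.
Since Player I is indifferent in equilibrium, Player I's expected payoff equals the payoff from either row against (1/2, 1/2). Using A: 3(1/2) + 4.5(1/2) = 15/4.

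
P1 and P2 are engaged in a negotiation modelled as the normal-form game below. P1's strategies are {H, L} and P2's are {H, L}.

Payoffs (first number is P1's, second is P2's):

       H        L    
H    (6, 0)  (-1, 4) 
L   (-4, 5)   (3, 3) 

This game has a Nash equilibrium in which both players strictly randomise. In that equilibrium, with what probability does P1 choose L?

2/3

Let r be the probability that P1 plays H. In a completely mixed equilibrium, P2 must be indifferent between H and L.
P2's expected payoff from H is 5(1−r); from L it is 4r + 3(1−r).
Setting these equal: −5r + 5 = r + 3, so r = 1/3.
Therefore P1 plays L with probability 1 − 1/3 = 2/3.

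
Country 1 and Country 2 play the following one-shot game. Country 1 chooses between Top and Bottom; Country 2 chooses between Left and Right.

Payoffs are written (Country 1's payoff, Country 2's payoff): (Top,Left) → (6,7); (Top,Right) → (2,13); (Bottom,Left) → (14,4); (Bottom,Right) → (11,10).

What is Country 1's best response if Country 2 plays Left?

Against Left, Country 1 earns 6 from Top and 14 from Bottom.
So Bottom is the best response.

Bottom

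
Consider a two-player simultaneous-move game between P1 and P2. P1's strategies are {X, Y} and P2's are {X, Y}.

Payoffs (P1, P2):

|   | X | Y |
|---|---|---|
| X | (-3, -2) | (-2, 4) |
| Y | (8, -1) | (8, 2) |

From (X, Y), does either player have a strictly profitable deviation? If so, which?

P1

P1 at (X, Y) earns -2; deviating to Y yields 8 — a strict improvement.
P2 earns 4; deviating to X yields -2 — not better.
Only P1 has a strictly profitable deviation.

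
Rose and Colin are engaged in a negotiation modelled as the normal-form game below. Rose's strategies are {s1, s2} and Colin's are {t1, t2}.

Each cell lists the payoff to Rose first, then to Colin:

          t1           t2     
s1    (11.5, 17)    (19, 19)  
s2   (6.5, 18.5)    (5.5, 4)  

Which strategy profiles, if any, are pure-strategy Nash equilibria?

(s1, t2)

(s1, t1): Colin prefers t2 (19 > 17) — not an equilibrium.
(s1, t2): Rose gets 19 ≥ 5.5 from s2, and Colin gets 19 ≥ 17 from t1 — Nash equilibrium.
(s2, t1): Rose prefers s1 (11.5 > 6.5) — not an equilibrium.
(s2, t2): Rose prefers s1 (19 > 5.5); Colin prefers t1 (18.5 > 4) — not an equilibrium.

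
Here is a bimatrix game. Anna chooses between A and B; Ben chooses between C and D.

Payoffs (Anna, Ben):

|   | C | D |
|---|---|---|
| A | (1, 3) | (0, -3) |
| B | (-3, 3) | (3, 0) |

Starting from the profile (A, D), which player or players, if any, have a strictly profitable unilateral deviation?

Anna at (A, D) earns 0; deviating to B yields 3 — a strict improvement.
Ben earns -3; deviating to C yields 3 — a strict improvement.
Both Anna and Ben have strictly profitable deviations.

Both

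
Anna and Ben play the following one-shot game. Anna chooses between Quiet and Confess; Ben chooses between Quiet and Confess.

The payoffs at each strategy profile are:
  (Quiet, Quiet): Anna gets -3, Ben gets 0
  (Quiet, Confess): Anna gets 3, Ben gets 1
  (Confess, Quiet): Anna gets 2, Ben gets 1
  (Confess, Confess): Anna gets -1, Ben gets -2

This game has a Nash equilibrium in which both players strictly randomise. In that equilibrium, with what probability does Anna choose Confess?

1/4

Let x be the probability that Anna plays Quiet. In a completely mixed equilibrium, Ben must be indifferent between Quiet and Confess.
Ben's expected payoff from Quiet is (1−x); from Confess it is x − 2(1−x).
Setting these equal: −x + 1 = 3x − 2, so x = 3/4.
Therefore Anna plays Confess with probability 1 − 3/4 = 1/4.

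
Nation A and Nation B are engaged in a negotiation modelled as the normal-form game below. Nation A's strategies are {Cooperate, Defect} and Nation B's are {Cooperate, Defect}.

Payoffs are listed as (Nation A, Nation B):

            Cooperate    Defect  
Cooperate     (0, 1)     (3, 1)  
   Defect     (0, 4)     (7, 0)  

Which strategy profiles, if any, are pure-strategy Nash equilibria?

(Cooperate, Cooperate): Nation A gets 0 ≥ 0 from Defect, and Nation B gets 1 ≥ 1 from Defect — Nash equilibrium.
(Cooperate, Defect): Nation A prefers Defect (7 > 3) — not an equilibrium.
(Defect, Cooperate): Nation A gets 0 ≥ 0 from Cooperate, and Nation B gets 4 ≥ 0 from Defect — Nash equilibrium.
(Defect, Defect): Nation B prefers Cooperate (4 > 0) — not an equilibrium.

(Cooperate, Cooperate) and (Defect, Cooperate)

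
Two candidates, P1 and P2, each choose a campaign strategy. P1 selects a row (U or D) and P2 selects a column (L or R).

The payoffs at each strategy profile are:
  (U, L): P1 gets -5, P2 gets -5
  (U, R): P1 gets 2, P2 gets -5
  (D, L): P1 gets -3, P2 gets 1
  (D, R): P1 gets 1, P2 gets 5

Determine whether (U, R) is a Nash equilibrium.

At (U, R), P1 earns 2; switching to D would give 1, so P1 has no profitable deviation.
P2 earns -5; switching to L would give -5, so P2 has no profitable deviation.
Neither player can gain by a unilateral deviation, so this profile is a Nash equilibrium.

Yes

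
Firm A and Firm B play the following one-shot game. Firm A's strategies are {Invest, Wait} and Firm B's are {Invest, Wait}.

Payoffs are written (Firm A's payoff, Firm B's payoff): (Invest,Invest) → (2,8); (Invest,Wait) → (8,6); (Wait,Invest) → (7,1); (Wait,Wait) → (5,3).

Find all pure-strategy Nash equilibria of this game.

none

(Invest, Invest): Firm A prefers Wait (7 > 2) — not an equilibrium.
(Invest, Wait): Firm B prefers Invest (8 > 6) — not an equilibrium.
(Wait, Invest): Firm B prefers Wait (3 > 1) — not an equilibrium.
(Wait, Wait): Firm A prefers Invest (8 > 5) — not an equilibrium.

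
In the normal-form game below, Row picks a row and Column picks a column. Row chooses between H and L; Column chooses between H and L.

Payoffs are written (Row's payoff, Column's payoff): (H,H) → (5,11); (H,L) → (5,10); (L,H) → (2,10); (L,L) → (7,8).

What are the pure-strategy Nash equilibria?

(H, H)

(H, H): Row gets 5 ≥ 2 from L, and Column gets 11 ≥ 10 from L — Nash equilibrium.
(H, L): Row prefers L (7 > 5); Column prefers H (11 > 10) — not an equilibrium.
(L, H): Row prefers H (5 > 2) — not an equilibrium.
(L, L): Column prefers H (10 > 8) — not an equilibrium.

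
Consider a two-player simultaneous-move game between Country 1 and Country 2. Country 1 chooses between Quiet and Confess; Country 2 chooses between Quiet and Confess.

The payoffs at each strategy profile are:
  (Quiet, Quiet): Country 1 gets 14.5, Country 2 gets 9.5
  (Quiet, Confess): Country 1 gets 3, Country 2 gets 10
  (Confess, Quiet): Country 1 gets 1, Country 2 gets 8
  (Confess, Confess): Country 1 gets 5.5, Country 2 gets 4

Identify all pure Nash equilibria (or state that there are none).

none

(Quiet, Quiet): Country 2 prefers Confess (10 > 9.5) — not an equilibrium.
(Quiet, Confess): Country 1 prefers Confess (5.5 > 3) — not an equilibrium.
(Confess, Quiet): Country 1 prefers Quiet (14.5 > 1) — not an equilibrium.
(Confess, Confess): Country 2 prefers Quiet (8 > 4) — not an equilibrium.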